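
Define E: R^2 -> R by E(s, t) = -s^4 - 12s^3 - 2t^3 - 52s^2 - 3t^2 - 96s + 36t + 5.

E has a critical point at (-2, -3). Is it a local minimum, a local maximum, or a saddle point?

saddle point

The mixed partial ∂²E/∂s∂t is 0, so the Hessian at any point is diag(E_ss, E_tt) = diag(-4(3s^2 + 18s + 26), -6(2t + 1)).
At (-2, -3): H = diag(-8, 30).
The eigenvalues have opposite signs, so H is indefinite: a saddle point.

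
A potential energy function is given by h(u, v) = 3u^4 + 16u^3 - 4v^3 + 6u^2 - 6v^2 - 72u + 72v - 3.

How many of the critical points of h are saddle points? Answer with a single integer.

h separates as a function of u plus a function of v, so ∇h=0 decouples.
∂h/∂u = 12(u - 1)(u + 2)(u + 3) = 0 at u ∈ {-3, -2, 1}; ∂h/∂v = -12(v - 2)(v + 3) = 0 at v ∈ {-3, 2}.
The Hessian is diagonal: diag(h_uu, h_vv). Second derivatives: h_uu(-3)=48, h_uu(-2)=-36, h_uu(1)=144; h_vv(-3)=60, h_vv(2)=-60.
Saddle points occur where the two diagonal entries have opposite signs: (-3, 2), (-2, -3), (1, 2). Count: 3.

3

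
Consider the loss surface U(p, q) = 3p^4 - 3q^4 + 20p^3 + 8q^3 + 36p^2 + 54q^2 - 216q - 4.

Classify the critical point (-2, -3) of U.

local maximum

The mixed partial ∂²U/∂p∂q is 0, so the Hessian at any point is diag(U_pp, U_qq) = diag(12(3p^2 + 10p + 6), 12(-3q^2 + 4q + 9)).
At (-2, -3): H = diag(-24, -360).
Both eigenvalues are negative, so H is negative definite: a local maximum.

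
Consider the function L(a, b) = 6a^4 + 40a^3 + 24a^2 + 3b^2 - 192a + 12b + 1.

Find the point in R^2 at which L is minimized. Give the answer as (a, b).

(1, -2)

L(a,b) separates as P(a) + Q(b) + 1, so its minimum is min P + min Q + 1.
P'(a) = 24(a - 1)(a + 2)(a + 4) vanishes at a ∈ {-4, -2, 1}; Q'(b) = 6b + 12 vanishes at b ∈ {-2}.
Local minima of P (where P''>0): P(-4)=128, P(1)=-122. Local minima of Q: Q(-2)=-12.
So the global minimum of L is P(1) + Q(-2) + 1 = -122 − 12 + 1 = -133, attained at (1, -2).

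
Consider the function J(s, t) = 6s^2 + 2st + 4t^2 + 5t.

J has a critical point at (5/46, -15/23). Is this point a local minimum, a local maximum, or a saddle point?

The Hessian of J is constant: H = [[12, 2], [2, 8]].
det(H) = 12·8 − 2² = 92.
det(H) > 0 and tr(H) = 20 > 0, so H is positive definite and the point is a local minimum.

local minimum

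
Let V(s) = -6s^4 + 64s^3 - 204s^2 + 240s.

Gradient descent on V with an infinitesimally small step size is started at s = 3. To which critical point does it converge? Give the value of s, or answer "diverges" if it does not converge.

V'(s) = -24(s - 5)(s - 2)(s - 1), so V'(3) = 96.
Gradient descent moves in the -V' direction, i.e. s is decreasing.
The nearest critical point in that direction is s = 2, where V'' = 72 > 0 (a local minimum). The iterate converges there.

2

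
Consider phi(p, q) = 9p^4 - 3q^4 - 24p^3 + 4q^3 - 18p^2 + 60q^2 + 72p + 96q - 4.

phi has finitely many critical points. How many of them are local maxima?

2

phi separates as a function of p plus a function of q, so ∇phi=0 decouples.
∂phi/∂p = 36(p - 2)(p - 1)(p + 1) = 0 at p ∈ {-1, 1, 2}; ∂phi/∂q = -12(q - 4)(q + 1)(q + 2) = 0 at q ∈ {-2, -1, 4}.
The Hessian is diagonal: diag(phi_pp, phi_qq). Second derivatives: phi_pp(-1)=216, phi_pp(1)=-72, phi_pp(2)=108; phi_qq(-2)=-72, phi_qq(-1)=60, phi_qq(4)=-360.
Local maxima occur where both diagonal entries negative: (1, -2), (1, 4). Count: 2.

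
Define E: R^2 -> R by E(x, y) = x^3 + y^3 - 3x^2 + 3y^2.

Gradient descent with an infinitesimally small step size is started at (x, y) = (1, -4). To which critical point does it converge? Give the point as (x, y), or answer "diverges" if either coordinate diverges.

E is separable, so gradient descent decouples: x follows -∂E/∂x, y follows -∂E/∂y.
∂E/∂x = 3x(x - 2); at x=1 this is -3, so x increases.
∂E/∂y = 3y(y + 2); at y=-4 this is 24, so y decreases.
The y-coordinate has no critical point in that direction and runs off to infinity.

diverges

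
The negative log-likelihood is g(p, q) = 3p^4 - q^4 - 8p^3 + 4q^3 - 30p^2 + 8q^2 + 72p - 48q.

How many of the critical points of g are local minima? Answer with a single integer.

2

g separates as a function of p plus a function of q, so ∇g=0 decouples.
∂g/∂p = 12(p - 3)(p - 1)(p + 2) = 0 at p ∈ {-2, 1, 3}; ∂g/∂q = -4(q - 3)(q - 2)(q + 2) = 0 at q ∈ {-2, 2, 3}.
The Hessian is diagonal: diag(g_pp, g_qq). Second derivatives: g_pp(-2)=180, g_pp(1)=-72, g_pp(3)=120; g_qq(-2)=-80, g_qq(2)=16, g_qq(3)=-20.
Local minima occur where both diagonal entries positive: (-2, 2), (3, 2). Count: 2.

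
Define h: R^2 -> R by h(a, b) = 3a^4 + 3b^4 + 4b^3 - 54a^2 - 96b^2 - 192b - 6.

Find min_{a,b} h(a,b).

h(a,b) separates as P(a) + Q(b) − 6, so its minimum is min P + min Q − 6.
P'(a) = 12a(a - 3)(a + 3) vanishes at a ∈ {-3, 0, 3}; Q'(b) = 12(b - 4)(b + 1)(b + 4) vanishes at b ∈ {-4, -1, 4}.
Local minima of P (where P''>0): P(-3)=-243, P(3)=-243. Local minima of Q: Q(-4)=-256, Q(4)=-1280.
So the global minimum of h is P(-3) + Q(4) − 6 = -243 − 1280 − 6 = -1529, attained at (-3, 4).

-1529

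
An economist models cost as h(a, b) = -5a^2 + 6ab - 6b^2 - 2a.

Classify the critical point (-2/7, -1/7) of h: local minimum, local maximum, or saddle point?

local maximum

The Hessian of h is constant: H = [[-10, 6], [6, -12]].
det(H) = (-10)·(-12) − 6² = 84.
det(H) > 0 and tr(H) = -22 < 0, so H is negative definite and the point is a local maximum.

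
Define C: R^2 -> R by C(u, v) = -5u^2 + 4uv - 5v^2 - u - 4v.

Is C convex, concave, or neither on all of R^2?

concave

C is quadratic, so its Hessian is the constant matrix H = [[-10, 4], [4, -10]].
det(H) = 84, tr(H) = -20.
det(H) > 0 and tr(H) < 0, so H is negative definite everywhere: concave.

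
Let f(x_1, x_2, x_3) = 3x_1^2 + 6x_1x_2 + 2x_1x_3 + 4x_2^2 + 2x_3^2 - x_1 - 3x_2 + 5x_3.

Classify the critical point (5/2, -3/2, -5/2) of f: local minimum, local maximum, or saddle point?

The Hessian is constant: H = [[6, 6, 2], [6, 8, 0], [2, 0, 4]].
Leading principal minors: Δ₁ = 6, Δ₂ = 12, Δ₃ = 16.
All leading minors are positive, so H is positive definite: a local minimum.

local minimum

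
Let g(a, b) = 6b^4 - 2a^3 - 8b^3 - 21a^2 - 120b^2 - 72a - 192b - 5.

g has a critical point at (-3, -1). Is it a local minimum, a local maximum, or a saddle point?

The mixed partial ∂²g/∂a∂b is 0, so the Hessian at any point is diag(g_aa, g_bb) = diag(-6(2a + 7), 24(3b^2 - 2b - 10)).
At (-3, -1): H = diag(-6, -120).
Both eigenvalues are negative, so H is negative definite: a local maximum.

local maximum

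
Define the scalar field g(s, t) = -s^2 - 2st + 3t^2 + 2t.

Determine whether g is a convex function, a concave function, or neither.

neither

g is quadratic, so its Hessian is the constant matrix H = [[-2, -2], [-2, 6]].
det(H) = -16, tr(H) = 4.
det(H) < 0, so H is indefinite: neither convex nor concave.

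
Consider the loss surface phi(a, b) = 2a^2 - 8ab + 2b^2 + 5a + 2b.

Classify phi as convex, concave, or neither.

phi is quadratic, so its Hessian is the constant matrix H = [[4, -8], [-8, 4]].
det(H) = -48, tr(H) = 8.
det(H) < 0, so H is indefinite: neither convex nor concave.

neither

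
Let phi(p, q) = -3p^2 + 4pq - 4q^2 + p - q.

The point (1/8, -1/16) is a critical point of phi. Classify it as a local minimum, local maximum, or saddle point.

local maximum

The Hessian of phi is constant: H = [[-6, 4], [4, -8]].
det(H) = (-6)·(-8) − 4² = 32.
det(H) > 0 and tr(H) = -14 < 0, so H is negative definite and the point is a local maximum.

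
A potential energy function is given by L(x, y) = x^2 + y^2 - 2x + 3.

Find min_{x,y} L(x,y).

L(x,y) separates as P(x) + Q(y) + 3, so its minimum is min P + min Q + 3.
P'(x) = 2x - 2 vanishes at x ∈ {1}; Q'(y) = 2y vanishes at y ∈ {0}.
Local minima of P (where P''>0): P(1)=-1. Local minima of Q: Q(0)=0.
So the global minimum of L is P(1) + Q(0) + 3 = -1 + 0 + 3 = 2, attained at (1, 0).

2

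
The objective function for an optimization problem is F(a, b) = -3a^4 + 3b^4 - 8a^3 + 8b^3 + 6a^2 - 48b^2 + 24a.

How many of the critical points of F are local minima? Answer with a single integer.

F separates as a function of a plus a function of b, so ∇F=0 decouples.
∂F/∂a = -12(a - 1)(a + 1)(a + 2) = 0 at a ∈ {-2, -1, 1}; ∂F/∂b = 12b(b - 2)(b + 4) = 0 at b ∈ {-4, 0, 2}.
The Hessian is diagonal: diag(F_aa, F_bb). Second derivatives: F_aa(-2)=-36, F_aa(-1)=24, F_aa(1)=-72; F_bb(-4)=288, F_bb(0)=-96, F_bb(2)=144.
Local minima occur where both diagonal entries positive: (-1, -4), (-1, 2). Count: 2.

2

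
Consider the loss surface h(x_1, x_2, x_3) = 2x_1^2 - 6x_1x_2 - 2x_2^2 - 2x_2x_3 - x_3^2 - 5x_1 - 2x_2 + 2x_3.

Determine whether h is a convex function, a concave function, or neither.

neither

h is quadratic, so its Hessian is the constant matrix H = [[4, -6, 0], [-6, -4, -2], [0, -2, -2]].
Leading principal minors: 4, -52, 88.
Neither pattern holds ⇒ H is indefinite ⇒ neither convex nor concave.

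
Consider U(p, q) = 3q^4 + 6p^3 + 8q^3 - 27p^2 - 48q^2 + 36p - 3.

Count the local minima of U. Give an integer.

U separates as a function of p plus a function of q, so ∇U=0 decouples.
∂U/∂p = 18(p - 2)(p - 1) = 0 at p ∈ {1, 2}; ∂U/∂q = 12q(q - 2)(q + 4) = 0 at q ∈ {-4, 0, 2}.
The Hessian is diagonal: diag(U_pp, U_qq). Second derivatives: U_pp(1)=-18, U_pp(2)=18; U_qq(-4)=288, U_qq(0)=-96, U_qq(2)=144.
Local minima occur where both diagonal entries positive: (2, -4), (2, 2). Count: 2.

2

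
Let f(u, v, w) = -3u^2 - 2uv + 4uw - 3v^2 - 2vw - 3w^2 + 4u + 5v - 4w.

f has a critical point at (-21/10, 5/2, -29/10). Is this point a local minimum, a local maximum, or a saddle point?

local maximum

The Hessian is constant: H = [[-6, -2, 4], [-2, -6, -2], [4, -2, -6]].
Leading principal minors: Δ₁ = -6, Δ₂ = 32, Δ₃ = -40.
The minors alternate sign starting negative (−, +, −), so H is negative definite: a local maximum.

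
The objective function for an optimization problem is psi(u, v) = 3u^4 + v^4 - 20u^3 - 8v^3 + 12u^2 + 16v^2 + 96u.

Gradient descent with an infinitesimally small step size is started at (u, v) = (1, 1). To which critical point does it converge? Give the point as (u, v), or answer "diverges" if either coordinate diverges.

psi is separable, so gradient descent decouples: u follows -∂psi/∂u, v follows -∂psi/∂v.
∂psi/∂u = 12(u - 4)(u - 2)(u + 1); at u=1 this is 72, so u decreases.
∂psi/∂v = 4v(v - 4)(v - 2); at v=1 this is 12, so v decreases.
u converges to its nearest critical value -1 (a local min of the u-part); v converges to 0. The iterate converges to (-1, 0).

(-1, 0)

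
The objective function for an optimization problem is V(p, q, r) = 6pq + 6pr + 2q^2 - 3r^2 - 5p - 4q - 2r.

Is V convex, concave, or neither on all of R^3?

neither

V is quadratic, so its Hessian is the constant matrix H = [[0, 6, 6], [6, 4, 0], [6, 0, -6]].
Leading principal minors: 0, -36, 72.
Neither pattern holds ⇒ H is indefinite ⇒ neither convex nor concave.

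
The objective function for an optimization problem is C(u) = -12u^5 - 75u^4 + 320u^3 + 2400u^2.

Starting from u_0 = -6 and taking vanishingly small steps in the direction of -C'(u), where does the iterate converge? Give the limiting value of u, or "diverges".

-5

C'(u) = -60u(u - 4)(u + 4)(u + 5), so C'(-6) = -7200.
Gradient descent moves in the -C' direction, i.e. u is increasing.
The nearest critical point in that direction is u = -5, where C'' = 2700 > 0 (a local minimum). The iterate converges there.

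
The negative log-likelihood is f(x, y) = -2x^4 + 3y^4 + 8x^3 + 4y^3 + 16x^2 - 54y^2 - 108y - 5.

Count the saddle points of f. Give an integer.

f separates as a function of x plus a function of y, so ∇f=0 decouples.
∂f/∂x = -8x(x - 4)(x + 1) = 0 at x ∈ {-1, 0, 4}; ∂f/∂y = 12(y - 3)(y + 1)(y + 3) = 0 at y ∈ {-3, -1, 3}.
The Hessian is diagonal: diag(f_xx, f_yy). Second derivatives: f_xx(-1)=-40, f_xx(0)=32, f_xx(4)=-160; f_yy(-3)=144, f_yy(-1)=-96, f_yy(3)=288.
Saddle points occur where the two diagonal entries have opposite signs: (-1, -3), (-1, 3), (0, -1), (4, -3), (4, 3). Count: 5.

5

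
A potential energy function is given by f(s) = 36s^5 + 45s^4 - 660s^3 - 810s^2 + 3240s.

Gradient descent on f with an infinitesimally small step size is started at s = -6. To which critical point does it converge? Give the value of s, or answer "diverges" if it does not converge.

f'(s) = 180(s - 3)(s - 1)(s + 2)(s + 3), so f'(-6) = 136080.
Gradient descent moves in the -f' direction, i.e. s is decreasing.
There is no critical point below s=-6, and f' keeps the same sign, so the iterate runs off to −∞.

diverges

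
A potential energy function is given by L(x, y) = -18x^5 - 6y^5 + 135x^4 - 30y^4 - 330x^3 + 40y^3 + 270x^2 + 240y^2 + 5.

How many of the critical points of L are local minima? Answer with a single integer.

4

L separates as a function of x plus a function of y, so ∇L=0 decouples.
∂L/∂x = -90x(x - 3)(x - 2)(x - 1) = 0 at x ∈ {0, 1, 2, 3}; ∂L/∂y = -30y(y - 2)(y + 2)(y + 4) = 0 at y ∈ {-4, -2, 0, 2}.
The Hessian is diagonal: diag(L_xx, L_yy). Second derivatives: L_xx(0)=540, L_xx(1)=-180, L_xx(2)=180, L_xx(3)=-540; L_yy(-4)=1440, L_yy(-2)=-480, L_yy(0)=480, L_yy(2)=-1440.
Local minima occur where both diagonal entries positive: (0, -4), (0, 0), (2, -4), (2, 0). Count: 4.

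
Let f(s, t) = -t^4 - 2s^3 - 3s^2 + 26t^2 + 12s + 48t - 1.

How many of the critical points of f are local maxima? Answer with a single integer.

2

f separates as a function of s plus a function of t, so ∇f=0 decouples.
∂f/∂s = -6(s - 1)(s + 2) = 0 at s ∈ {-2, 1}; ∂f/∂t = -4(t - 4)(t + 1)(t + 3) = 0 at t ∈ {-3, -1, 4}.
The Hessian is diagonal: diag(f_ss, f_tt). Second derivatives: f_ss(-2)=18, f_ss(1)=-18; f_tt(-3)=-56, f_tt(-1)=40, f_tt(4)=-140.
Local maxima occur where both diagonal entries negative: (1, -3), (1, 4). Count: 2.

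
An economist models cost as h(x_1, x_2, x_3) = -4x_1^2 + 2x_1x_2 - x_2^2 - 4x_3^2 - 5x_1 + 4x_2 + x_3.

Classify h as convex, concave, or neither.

concave

h is quadratic, so its Hessian is the constant matrix H = [[-8, 2, 0], [2, -2, 0], [0, 0, -8]].
Leading principal minors: -8, 12, -96.
Signs alternate −, +, − ⇒ H ≺ 0 ⇒ concave.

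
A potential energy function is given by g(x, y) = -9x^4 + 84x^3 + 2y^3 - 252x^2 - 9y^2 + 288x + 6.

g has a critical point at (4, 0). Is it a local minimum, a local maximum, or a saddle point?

local maximum

The mixed partial ∂²g/∂x∂y is 0, so the Hessian at any point is diag(g_xx, g_yy) = diag(36(-3x^2 + 14x - 14), 6(2y - 3)).
At (4, 0): H = diag(-216, -18).
Both eigenvalues are negative, so H is negative definite: a local maximum.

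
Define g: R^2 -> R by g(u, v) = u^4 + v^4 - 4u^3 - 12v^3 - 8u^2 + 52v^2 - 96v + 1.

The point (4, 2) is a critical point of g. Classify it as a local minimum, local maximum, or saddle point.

local minimum

The mixed partial ∂²g/∂u∂v is 0, so the Hessian at any point is diag(g_uu, g_vv) = diag(4(3u^2 - 6u - 4), 4(3v^2 - 18v + 26)).
At (4, 2): H = diag(80, 8).
Both eigenvalues are positive, so H is positive definite: a local minimum.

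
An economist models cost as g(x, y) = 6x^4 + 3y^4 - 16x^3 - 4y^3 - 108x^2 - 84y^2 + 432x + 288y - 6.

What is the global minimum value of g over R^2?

g(x,y) separates as P(x) + Q(y) − 6, so its minimum is min P + min Q − 6.
P'(x) = 24(x - 3)(x - 2)(x + 3) vanishes at x ∈ {-3, 2, 3}; Q'(y) = 12(y - 3)(y - 2)(y + 4) vanishes at y ∈ {-4, 2, 3}.
Local minima of P (where P''>0): P(-3)=-1350, P(3)=378. Local minima of Q: Q(-4)=-1472, Q(3)=243.
So the global minimum of g is P(-3) + Q(-4) − 6 = -1350 − 1472 − 6 = -2828, attained at (-3, -4).

-2828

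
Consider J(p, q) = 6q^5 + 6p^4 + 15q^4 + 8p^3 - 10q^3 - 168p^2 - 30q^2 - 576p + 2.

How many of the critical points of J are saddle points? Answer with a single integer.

J separates as a function of p plus a function of q, so ∇J=0 decouples.
∂J/∂p = 24(p - 4)(p + 2)(p + 3) = 0 at p ∈ {-3, -2, 4}; ∂J/∂q = 30q(q - 1)(q + 1)(q + 2) = 0 at q ∈ {-2, -1, 0, 1}.
The Hessian is diagonal: diag(J_pp, J_qq). Second derivatives: J_pp(-3)=168, J_pp(-2)=-144, J_pp(4)=1008; J_qq(-2)=-180, J_qq(-1)=60, J_qq(0)=-60, J_qq(1)=180.
Saddle points occur where the two diagonal entries have opposite signs: (-3, -2), (-3, 0), (-2, -1), (-2, 1), (4, -2), (4, 0). Count: 6.

6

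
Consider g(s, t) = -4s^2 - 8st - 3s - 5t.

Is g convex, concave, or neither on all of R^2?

g is quadratic, so its Hessian is the constant matrix H = [[-8, -8], [-8, 0]].
det(H) = -64, tr(H) = -8.
det(H) < 0, so H is indefinite: neither convex nor concave.

neither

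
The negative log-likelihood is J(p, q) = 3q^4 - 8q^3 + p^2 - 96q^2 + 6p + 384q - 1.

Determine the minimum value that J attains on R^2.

-1802

J(p,q) separates as A(p) + B(q) − 1, so its minimum is min A + min B − 1.
A'(p) = 2p + 6 vanishes at p ∈ {-3}; B'(q) = 12(q - 4)(q - 2)(q + 4) vanishes at q ∈ {-4, 2, 4}.
Local minima of A (where A''>0): A(-3)=-9. Local minima of B: B(-4)=-1792, B(4)=256.
So the global minimum of J is A(-3) + B(-4) − 1 = -9 − 1792 − 1 = -1802, attained at (-3, -4).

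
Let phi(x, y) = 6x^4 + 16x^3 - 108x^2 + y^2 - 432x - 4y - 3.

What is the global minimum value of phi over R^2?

-1357

phi(x,y) separates as P(x) + Q(y) − 3, so its minimum is min P + min Q − 3.
P'(x) = 24(x - 3)(x + 2)(x + 3) vanishes at x ∈ {-3, -2, 3}; Q'(y) = 2y - 4 vanishes at y ∈ {2}.
Local minima of P (where P''>0): P(-3)=378, P(3)=-1350. Local minima of Q: Q(2)=-4.
So the global minimum of phi is P(3) + Q(2) − 3 = -1350 − 4 − 3 = -1357, attained at (3, 2).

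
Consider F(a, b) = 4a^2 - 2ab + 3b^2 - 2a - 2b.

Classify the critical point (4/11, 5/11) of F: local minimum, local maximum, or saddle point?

local minimum

The Hessian of F is constant: H = [[8, -2], [-2, 6]].
det(H) = 8·6 − (-2)² = 44.
det(H) > 0 and tr(H) = 14 > 0, so H is positive definite and the point is a local minimum.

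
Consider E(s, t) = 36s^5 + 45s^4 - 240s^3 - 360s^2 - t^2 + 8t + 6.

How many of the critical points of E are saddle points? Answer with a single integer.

2

E separates as a function of s plus a function of t, so ∇E=0 decouples.
∂E/∂s = 180s(s - 2)(s + 1)(s + 2) = 0 at s ∈ {-2, -1, 0, 2}; ∂E/∂t = -2(t - 4) = 0 at t ∈ {4}.
The Hessian is diagonal: diag(E_ss, E_tt). Second derivatives: E_ss(-2)=-1440, E_ss(-1)=540, E_ss(0)=-720, E_ss(2)=4320; E_tt(4)=-2.
Saddle points occur where the two diagonal entries have opposite signs: (-1, 4), (2, 4). Count: 2.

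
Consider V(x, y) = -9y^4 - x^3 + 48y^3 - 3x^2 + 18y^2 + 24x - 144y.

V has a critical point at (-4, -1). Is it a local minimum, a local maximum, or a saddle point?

saddle point

The mixed partial ∂²V/∂x∂y is 0, so the Hessian at any point is diag(V_xx, V_yy) = diag(-6(x + 1), 36(-3y^2 + 8y + 1)).
At (-4, -1): H = diag(18, -360).
The eigenvalues have opposite signs, so H is indefinite: a saddle point.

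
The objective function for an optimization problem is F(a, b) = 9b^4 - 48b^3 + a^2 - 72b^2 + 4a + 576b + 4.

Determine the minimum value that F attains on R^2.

-912

F(a,b) separates as P(a) + Q(b) + 4, so its minimum is min P + min Q + 4.
P'(a) = 2a + 4 vanishes at a ∈ {-2}; Q'(b) = 36(b - 4)(b - 2)(b + 2) vanishes at b ∈ {-2, 2, 4}.
Local minima of P (where P''>0): P(-2)=-4. Local minima of Q: Q(-2)=-912, Q(4)=384.
So the global minimum of F is P(-2) + Q(-2) + 4 = -4 − 912 + 4 = -912, attained at (-2, -2).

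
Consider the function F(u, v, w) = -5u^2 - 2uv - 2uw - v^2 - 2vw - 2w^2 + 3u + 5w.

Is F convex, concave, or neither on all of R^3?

F is quadratic, so its Hessian is the constant matrix H = [[-10, -2, -2], [-2, -2, -2], [-2, -2, -4]].
Leading principal minors: -10, 16, -32.
Signs alternate −, +, − ⇒ H ≺ 0 ⇒ concave.

concave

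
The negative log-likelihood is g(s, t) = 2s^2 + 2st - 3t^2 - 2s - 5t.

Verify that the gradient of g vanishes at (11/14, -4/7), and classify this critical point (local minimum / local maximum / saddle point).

∇g = (4s + 2t - 2, 2s - 6t - 5); substituting (11/14, -4/7) gives ∇g = (0, 0), so (11/14, -4/7) is indeed a critical point.
The Hessian of g is constant: H = [[4, 2], [2, -6]].
det(H) = 4·(-6) − 2² = -28.
Since det(H) < 0, H is indefinite and the critical point is a saddle point.

saddle point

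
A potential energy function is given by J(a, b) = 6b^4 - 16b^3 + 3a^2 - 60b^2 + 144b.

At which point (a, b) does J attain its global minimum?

(0, -2)

J(a,b) separates as P(a) + Q(b), so its minimum is min P + min Q.
P'(a) = 6a vanishes at a ∈ {0}; Q'(b) = 24(b - 3)(b - 1)(b + 2) vanishes at b ∈ {-2, 1, 3}.
Local minima of P (where P''>0): P(0)=0. Local minima of Q: Q(-2)=-304, Q(3)=-54.
So the global minimum of J is P(0) + Q(-2) = 0 − 304 = -304, attained at (0, -2).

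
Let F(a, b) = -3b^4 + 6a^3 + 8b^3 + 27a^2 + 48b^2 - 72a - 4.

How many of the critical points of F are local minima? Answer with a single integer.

1

F separates as a function of a plus a function of b, so ∇F=0 decouples.
∂F/∂a = 18(a - 1)(a + 4) = 0 at a ∈ {-4, 1}; ∂F/∂b = -12b(b - 4)(b + 2) = 0 at b ∈ {-2, 0, 4}.
The Hessian is diagonal: diag(F_aa, F_bb). Second derivatives: F_aa(-4)=-90, F_aa(1)=90; F_bb(-2)=-144, F_bb(0)=96, F_bb(4)=-288.
Local minima occur where both diagonal entries positive: (1, 0). Count: 1.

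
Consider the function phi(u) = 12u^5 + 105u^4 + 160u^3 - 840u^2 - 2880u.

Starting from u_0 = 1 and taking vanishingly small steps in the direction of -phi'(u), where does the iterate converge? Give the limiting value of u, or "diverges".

2

phi'(u) = 60(u - 2)(u + 2)(u + 3)(u + 4), so phi'(1) = -3600.
Gradient descent moves in the -phi' direction, i.e. u is increasing.
The nearest critical point in that direction is u = 2, where phi'' = 7200 > 0 (a local minimum). The iterate converges there.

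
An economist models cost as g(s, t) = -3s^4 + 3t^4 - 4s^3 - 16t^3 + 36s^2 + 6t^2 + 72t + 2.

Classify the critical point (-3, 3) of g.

The mixed partial ∂²g/∂s∂t is 0, so the Hessian at any point is diag(g_ss, g_tt) = diag(12(-3s^2 - 2s + 6), 12(3t^2 - 8t + 1)).
At (-3, 3): H = diag(-180, 48).
The eigenvalues have opposite signs, so H is indefinite: a saddle point.

saddle point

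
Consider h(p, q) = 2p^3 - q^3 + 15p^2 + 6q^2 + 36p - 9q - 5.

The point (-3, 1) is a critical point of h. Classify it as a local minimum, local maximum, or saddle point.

saddle point

The mixed partial ∂²h/∂p∂q is 0, so the Hessian at any point is diag(h_pp, h_qq) = diag(6(2p + 5), 6(-q + 2)).
At (-3, 1): H = diag(-6, 6).
The eigenvalues have opposite signs, so H is indefinite: a saddle point.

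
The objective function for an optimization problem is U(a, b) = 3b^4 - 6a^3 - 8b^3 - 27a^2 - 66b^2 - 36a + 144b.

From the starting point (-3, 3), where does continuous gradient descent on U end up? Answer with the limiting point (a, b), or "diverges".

U is separable, so gradient descent decouples: a follows -∂U/∂a, b follows -∂U/∂b.
∂U/∂a = -18(a + 1)(a + 2); at a=-3 this is -36, so a increases.
∂U/∂b = 12(b - 4)(b - 1)(b + 3); at b=3 this is -144, so b increases.
a converges to its nearest critical value -2 (a local min of the a-part); b converges to 4. The iterate converges to (-2, 4).

(-2, 4)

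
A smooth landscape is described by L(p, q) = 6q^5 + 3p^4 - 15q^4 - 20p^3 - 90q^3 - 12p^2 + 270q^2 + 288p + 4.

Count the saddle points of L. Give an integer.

6

L separates as a function of p plus a function of q, so ∇L=0 decouples.
∂L/∂p = 12(p - 4)(p - 3)(p + 2) = 0 at p ∈ {-2, 3, 4}; ∂L/∂q = 30q(q - 3)(q - 2)(q + 3) = 0 at q ∈ {-3, 0, 2, 3}.
The Hessian is diagonal: diag(L_pp, L_qq). Second derivatives: L_pp(-2)=360, L_pp(3)=-60, L_pp(4)=72; L_qq(-3)=-2700, L_qq(0)=540, L_qq(2)=-300, L_qq(3)=540.
Saddle points occur where the two diagonal entries have opposite signs: (-2, -3), (-2, 2), (3, 0), (3, 3), (4, -3), (4, 2). Count: 6.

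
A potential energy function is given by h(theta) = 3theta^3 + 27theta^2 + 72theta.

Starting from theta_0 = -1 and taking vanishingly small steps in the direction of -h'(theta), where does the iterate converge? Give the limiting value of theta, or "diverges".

-2

h'(theta) = 9(theta + 2)(theta + 4), so h'(-1) = 27.
Gradient descent moves in the -h' direction, i.e. theta is decreasing.
The nearest critical point in that direction is theta = -2, where h'' = 18 > 0 (a local minimum). The iterate converges there.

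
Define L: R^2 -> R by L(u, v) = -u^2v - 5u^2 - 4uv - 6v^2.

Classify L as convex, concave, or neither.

The term -u^2v is cubic, so the Hessian is not constant.
∂²L/∂u² = -2v - 10, which takes both signs as v varies (negative for sufficiently large v). A diagonal entry of the Hessian changing sign means the Hessian is neither positive- nor negative-semidefinite on all of R^2.

neither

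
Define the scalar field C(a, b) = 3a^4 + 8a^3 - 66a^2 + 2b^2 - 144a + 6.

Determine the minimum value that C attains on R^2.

-561

C(a,b) separates as P(a) + Q(b) + 6, so its minimum is min P + min Q + 6.
P'(a) = 12(a - 3)(a + 1)(a + 4) vanishes at a ∈ {-4, -1, 3}; Q'(b) = 4b vanishes at b ∈ {0}.
Local minima of P (where P''>0): P(-4)=-224, P(3)=-567. Local minima of Q: Q(0)=0.
So the global minimum of C is P(3) + Q(0) + 6 = -567 + 0 + 6 = -561, attained at (3, 0).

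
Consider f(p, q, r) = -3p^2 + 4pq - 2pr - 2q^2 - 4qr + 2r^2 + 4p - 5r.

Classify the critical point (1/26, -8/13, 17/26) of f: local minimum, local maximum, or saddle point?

saddle point

The Hessian is constant: H = [[-6, 4, -2], [4, -4, -4], [-2, -4, 4]].
Leading principal minors: Δ₁ = -6, Δ₂ = 8, Δ₃ = 208.
The minors fit neither the all-positive nor the alternating-sign pattern, so H is indefinite: a saddle point.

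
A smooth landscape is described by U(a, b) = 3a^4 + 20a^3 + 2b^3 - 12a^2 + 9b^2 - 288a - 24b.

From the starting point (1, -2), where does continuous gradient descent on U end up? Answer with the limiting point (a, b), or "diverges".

(2, 1)

U is separable, so gradient descent decouples: a follows -∂U/∂a, b follows -∂U/∂b.
∂U/∂a = 12(a - 2)(a + 3)(a + 4); at a=1 this is -240, so a increases.
∂U/∂b = 6(b - 1)(b + 4); at b=-2 this is -36, so b increases.
a converges to its nearest critical value 2 (a local min of the a-part); b converges to 1. The iterate converges to (2, 1).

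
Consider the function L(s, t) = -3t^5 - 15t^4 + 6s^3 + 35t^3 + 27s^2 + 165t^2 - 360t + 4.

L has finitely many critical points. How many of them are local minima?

L separates as a function of s plus a function of t, so ∇L=0 decouples.
∂L/∂s = 18s(s + 3) = 0 at s ∈ {-3, 0}; ∂L/∂t = -15(t - 2)(t - 1)(t + 3)(t + 4) = 0 at t ∈ {-4, -3, 1, 2}.
The Hessian is diagonal: diag(L_ss, L_tt). Second derivatives: L_ss(-3)=-54, L_ss(0)=54; L_tt(-4)=450, L_tt(-3)=-300, L_tt(1)=300, L_tt(2)=-450.
Local minima occur where both diagonal entries positive: (0, -4), (0, 1). Count: 2.

2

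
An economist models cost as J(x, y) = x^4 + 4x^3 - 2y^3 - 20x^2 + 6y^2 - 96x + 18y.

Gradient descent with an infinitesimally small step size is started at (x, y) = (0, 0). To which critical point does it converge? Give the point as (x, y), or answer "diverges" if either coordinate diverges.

J is separable, so gradient descent decouples: x follows -∂J/∂x, y follows -∂J/∂y.
∂J/∂x = 4(x - 3)(x + 2)(x + 4); at x=0 this is -96, so x increases.
∂J/∂y = -6(y - 3)(y + 1); at y=0 this is 18, so y decreases.
x converges to its nearest critical value 3 (a local min of the x-part); y converges to -1. The iterate converges to (3, -1).

(3, -1)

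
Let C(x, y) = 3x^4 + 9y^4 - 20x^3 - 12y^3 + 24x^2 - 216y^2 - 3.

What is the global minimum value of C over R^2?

-2051

C(x,y) separates as P(x) + Q(y) − 3, so its minimum is min P + min Q − 3.
P'(x) = 12x(x - 4)(x - 1) vanishes at x ∈ {0, 1, 4}; Q'(y) = 36y(y - 4)(y + 3) vanishes at y ∈ {-3, 0, 4}.
Local minima of P (where P''>0): P(0)=0, P(4)=-128. Local minima of Q: Q(-3)=-891, Q(4)=-1920.
So the global minimum of C is P(4) + Q(4) − 3 = -128 − 1920 − 3 = -2051, attained at (4, 4).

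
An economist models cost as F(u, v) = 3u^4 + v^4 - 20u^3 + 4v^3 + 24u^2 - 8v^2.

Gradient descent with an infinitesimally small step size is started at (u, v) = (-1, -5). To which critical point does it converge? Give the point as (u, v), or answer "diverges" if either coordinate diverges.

(0, -4)

F is separable, so gradient descent decouples: u follows -∂F/∂u, v follows -∂F/∂v.
∂F/∂u = 12u(u - 4)(u - 1); at u=-1 this is -120, so u increases.
∂F/∂v = 4v(v - 1)(v + 4); at v=-5 this is -120, so v increases.
u converges to its nearest critical value 0 (a local min of the u-part); v converges to -4. The iterate converges to (0, -4).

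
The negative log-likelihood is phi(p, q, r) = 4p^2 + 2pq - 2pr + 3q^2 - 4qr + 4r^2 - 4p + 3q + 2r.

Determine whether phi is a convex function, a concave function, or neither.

convex

phi is quadratic, so its Hessian is the constant matrix H = [[8, 2, -2], [2, 6, -4], [-2, -4, 8]].
Leading principal minors: 8, 44, 232.
All positive ⇒ H ≻ 0 ⇒ convex.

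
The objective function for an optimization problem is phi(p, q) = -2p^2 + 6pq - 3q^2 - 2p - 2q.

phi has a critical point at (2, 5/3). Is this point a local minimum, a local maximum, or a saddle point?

saddle point

The Hessian of phi is constant: H = [[-4, 6], [6, -6]].
det(H) = (-4)·(-6) − 6² = -12.
Since det(H) < 0, H is indefinite and the critical point is a saddle point.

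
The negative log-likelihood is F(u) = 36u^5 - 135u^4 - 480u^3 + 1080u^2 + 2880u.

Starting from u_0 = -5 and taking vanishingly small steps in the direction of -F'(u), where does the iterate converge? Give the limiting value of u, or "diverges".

F'(u) = 180(u - 4)(u - 2)(u + 1)(u + 2), so F'(-5) = 136080.
Gradient descent moves in the -F' direction, i.e. u is decreasing.
There is no critical point below u=-5, and F' keeps the same sign, so the iterate runs off to −∞.

diverges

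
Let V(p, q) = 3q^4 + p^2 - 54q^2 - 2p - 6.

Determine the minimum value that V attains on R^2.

-250

V(p,q) separates as A(p) + B(q) − 6, so its minimum is min A + min B − 6.
A'(p) = 2p - 2 vanishes at p ∈ {1}; B'(q) = 12q(q - 3)(q + 3) vanishes at q ∈ {-3, 0, 3}.
Local minima of A (where A''>0): A(1)=-1. Local minima of B: B(-3)=-243, B(3)=-243.
So the global minimum of V is A(1) + B(-3) − 6 = -1 − 243 − 6 = -250, attained at (1, -3).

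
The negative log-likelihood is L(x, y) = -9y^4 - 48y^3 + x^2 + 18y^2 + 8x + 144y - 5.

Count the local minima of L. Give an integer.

1

L separates as a function of x plus a function of y, so ∇L=0 decouples.
∂L/∂x = 2(x + 4) = 0 at x ∈ {-4}; ∂L/∂y = -36(y - 1)(y + 1)(y + 4) = 0 at y ∈ {-4, -1, 1}.
The Hessian is diagonal: diag(L_xx, L_yy). Second derivatives: L_xx(-4)=2; L_yy(-4)=-540, L_yy(-1)=216, L_yy(1)=-360.
Local minima occur where both diagonal entries positive: (-4, -1). Count: 1.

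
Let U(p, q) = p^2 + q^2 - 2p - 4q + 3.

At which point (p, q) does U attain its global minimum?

U(p,q) separates as A(p) + B(q) + 3, so its minimum is min A + min B + 3.
A'(p) = 2p - 2 vanishes at p ∈ {1}; B'(q) = 2q - 4 vanishes at q ∈ {2}.
Local minima of A (where A''>0): A(1)=-1. Local minima of B: B(2)=-4.
So the global minimum of U is A(1) + B(2) + 3 = -1 − 4 + 3 = -2, attained at (1, 2).

(1, 2)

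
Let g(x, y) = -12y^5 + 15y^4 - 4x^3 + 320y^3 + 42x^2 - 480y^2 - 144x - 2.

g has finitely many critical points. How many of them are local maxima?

2

g separates as a function of x plus a function of y, so ∇g=0 decouples.
∂g/∂x = -12(x - 4)(x - 3) = 0 at x ∈ {3, 4}; ∂g/∂y = -60y(y - 4)(y - 1)(y + 4) = 0 at y ∈ {-4, 0, 1, 4}.
The Hessian is diagonal: diag(g_xx, g_yy). Second derivatives: g_xx(3)=12, g_xx(4)=-12; g_yy(-4)=9600, g_yy(0)=-960, g_yy(1)=900, g_yy(4)=-5760.
Local maxima occur where both diagonal entries negative: (4, 0), (4, 4). Count: 2.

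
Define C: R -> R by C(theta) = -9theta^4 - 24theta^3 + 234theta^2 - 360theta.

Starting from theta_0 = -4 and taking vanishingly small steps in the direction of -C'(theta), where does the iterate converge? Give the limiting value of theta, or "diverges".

1

C'(theta) = -36(theta - 2)(theta - 1)(theta + 5), so C'(-4) = -1080.
Gradient descent moves in the -C' direction, i.e. theta is increasing.
The nearest critical point in that direction is theta = 1, where C'' = 216 > 0 (a local minimum). The iterate converges there.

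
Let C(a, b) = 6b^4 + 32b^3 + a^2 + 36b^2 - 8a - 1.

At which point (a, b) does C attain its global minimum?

(4, -3)

C(a,b) separates as P(a) + Q(b) − 1, so its minimum is min P + min Q − 1.
P'(a) = 2a - 8 vanishes at a ∈ {4}; Q'(b) = 24b(b + 1)(b + 3) vanishes at b ∈ {-3, -1, 0}.
Local minima of P (where P''>0): P(4)=-16. Local minima of Q: Q(-3)=-54, Q(0)=0.
So the global minimum of C is P(4) + Q(-3) − 1 = -16 − 54 − 1 = -71, attained at (4, -3).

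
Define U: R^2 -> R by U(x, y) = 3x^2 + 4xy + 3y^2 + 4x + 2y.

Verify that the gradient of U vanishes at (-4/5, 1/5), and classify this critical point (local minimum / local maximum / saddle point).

local minimum

∇U = (6x + 4y + 4, 4x + 6y + 2); substituting (-4/5, 1/5) gives ∇U = (0, 0), so (-4/5, 1/5) is indeed a critical point.
The Hessian of U is constant: H = [[6, 4], [4, 6]].
det(H) = 6·6 − 4² = 20.
det(H) > 0 and tr(H) = 12 > 0, so H is positive definite and the point is a local minimum.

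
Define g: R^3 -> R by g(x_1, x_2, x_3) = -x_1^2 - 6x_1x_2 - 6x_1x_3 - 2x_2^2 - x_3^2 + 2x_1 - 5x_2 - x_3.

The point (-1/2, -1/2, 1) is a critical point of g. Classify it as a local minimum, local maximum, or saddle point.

The Hessian is constant: H = [[-2, -6, -6], [-6, -4, 0], [-6, 0, -2]].
Leading principal minors: Δ₁ = -2, Δ₂ = -28, Δ₃ = 200.
The minors fit neither the all-positive nor the alternating-sign pattern, so H is indefinite: a saddle point.

saddle point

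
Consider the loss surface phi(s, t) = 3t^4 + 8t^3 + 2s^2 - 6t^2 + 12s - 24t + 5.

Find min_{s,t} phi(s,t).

-32

phi(s,t) separates as P(s) + Q(t) + 5, so its minimum is min P + min Q + 5.
P'(s) = 4s + 12 vanishes at s ∈ {-3}; Q'(t) = 12(t - 1)(t + 1)(t + 2) vanishes at t ∈ {-2, -1, 1}.
Local minima of P (where P''>0): P(-3)=-18. Local minima of Q: Q(-2)=8, Q(1)=-19.
So the global minimum of phi is P(-3) + Q(1) + 5 = -18 − 19 + 5 = -32, attained at (-3, 1).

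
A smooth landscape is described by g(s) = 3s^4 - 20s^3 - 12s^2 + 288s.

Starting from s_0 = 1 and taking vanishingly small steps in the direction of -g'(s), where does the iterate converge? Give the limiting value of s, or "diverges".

-2

g'(s) = 12(s - 4)(s - 3)(s + 2), so g'(1) = 216.
Gradient descent moves in the -g' direction, i.e. s is decreasing.
The nearest critical point in that direction is s = -2, where g'' = 360 > 0 (a local minimum). The iterate converges there.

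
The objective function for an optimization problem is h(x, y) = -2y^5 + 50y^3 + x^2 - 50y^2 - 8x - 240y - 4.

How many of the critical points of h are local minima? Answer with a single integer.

h separates as a function of x plus a function of y, so ∇h=0 decouples.
∂h/∂x = 2(x - 4) = 0 at x ∈ {4}; ∂h/∂y = -10(y - 3)(y - 2)(y + 1)(y + 4) = 0 at y ∈ {-4, -1, 2, 3}.
The Hessian is diagonal: diag(h_xx, h_yy). Second derivatives: h_xx(4)=2; h_yy(-4)=1260, h_yy(-1)=-360, h_yy(2)=180, h_yy(3)=-280.
Local minima occur where both diagonal entries positive: (4, -4), (4, 2). Count: 2.

2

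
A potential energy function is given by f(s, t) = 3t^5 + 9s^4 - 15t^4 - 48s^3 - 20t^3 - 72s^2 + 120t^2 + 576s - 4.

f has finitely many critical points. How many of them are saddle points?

f separates as a function of s plus a function of t, so ∇f=0 decouples.
∂f/∂s = 36(s - 4)(s - 2)(s + 2) = 0 at s ∈ {-2, 2, 4}; ∂f/∂t = 15t(t - 4)(t - 2)(t + 2) = 0 at t ∈ {-2, 0, 2, 4}.
The Hessian is diagonal: diag(f_ss, f_tt). Second derivatives: f_ss(-2)=864, f_ss(2)=-288, f_ss(4)=432; f_tt(-2)=-720, f_tt(0)=240, f_tt(2)=-240, f_tt(4)=720.
Saddle points occur where the two diagonal entries have opposite signs: (-2, -2), (-2, 2), (2, 0), (2, 4), (4, -2), (4, 2). Count: 6.

6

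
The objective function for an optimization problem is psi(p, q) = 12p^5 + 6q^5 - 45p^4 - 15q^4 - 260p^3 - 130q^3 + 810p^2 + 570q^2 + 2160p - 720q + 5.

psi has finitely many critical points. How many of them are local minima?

4

psi separates as a function of p plus a function of q, so ∇psi=0 decouples.
∂psi/∂p = 60(p - 4)(p - 3)(p + 1)(p + 3) = 0 at p ∈ {-3, -1, 3, 4}; ∂psi/∂q = 30(q - 3)(q - 2)(q - 1)(q + 4) = 0 at q ∈ {-4, 1, 2, 3}.
The Hessian is diagonal: diag(psi_pp, psi_qq). Second derivatives: psi_pp(-3)=-5040, psi_pp(-1)=2400, psi_pp(3)=-1440, psi_pp(4)=2100; psi_qq(-4)=-6300, psi_qq(1)=300, psi_qq(2)=-180, psi_qq(3)=420.
Local minima occur where both diagonal entries positive: (-1, 1), (-1, 3), (4, 1), (4, 3). Count: 4.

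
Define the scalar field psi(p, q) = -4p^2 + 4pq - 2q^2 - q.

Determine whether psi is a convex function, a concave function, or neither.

psi is quadratic, so its Hessian is the constant matrix H = [[-8, 4], [4, -4]].
det(H) = 16, tr(H) = -12.
det(H) > 0 and tr(H) < 0, so H is negative definite everywhere: concave.

concave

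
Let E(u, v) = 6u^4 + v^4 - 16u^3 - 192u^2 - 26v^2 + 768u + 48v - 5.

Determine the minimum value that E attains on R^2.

E(u,v) separates as P(u) + Q(v) − 5, so its minimum is min P + min Q − 5.
P'(u) = 24(u - 4)(u - 2)(u + 4) vanishes at u ∈ {-4, 2, 4}; Q'(v) = 4(v - 3)(v - 1)(v + 4) vanishes at v ∈ {-4, 1, 3}.
Local minima of P (where P''>0): P(-4)=-3584, P(4)=512. Local minima of Q: Q(-4)=-352, Q(3)=-9.
So the global minimum of E is P(-4) + Q(-4) − 5 = -3584 − 352 − 5 = -3941, attained at (-4, -4).

-3941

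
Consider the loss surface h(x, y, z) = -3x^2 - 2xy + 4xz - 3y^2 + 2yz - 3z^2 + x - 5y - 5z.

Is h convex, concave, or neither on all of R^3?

h is quadratic, so its Hessian is the constant matrix H = [[-6, -2, 4], [-2, -6, 2], [4, 2, -6]].
Leading principal minors: -6, 32, -104.
Signs alternate −, +, − ⇒ H ≺ 0 ⇒ concave.

concave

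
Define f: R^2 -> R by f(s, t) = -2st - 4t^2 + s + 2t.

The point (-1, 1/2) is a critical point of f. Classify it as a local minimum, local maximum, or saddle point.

The Hessian of f is constant: H = [[0, -2], [-2, -8]].
det(H) = 0·(-8) − (-2)² = -4.
Since det(H) < 0, H is indefinite and the critical point is a saddle point.

saddle point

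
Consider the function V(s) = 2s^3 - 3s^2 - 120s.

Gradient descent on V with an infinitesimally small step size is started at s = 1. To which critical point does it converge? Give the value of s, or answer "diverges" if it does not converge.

V'(s) = 6(s - 5)(s + 4), so V'(1) = -120.
Gradient descent moves in the -V' direction, i.e. s is increasing.
The nearest critical point in that direction is s = 5, where V'' = 54 > 0 (a local minimum). The iterate converges there.

5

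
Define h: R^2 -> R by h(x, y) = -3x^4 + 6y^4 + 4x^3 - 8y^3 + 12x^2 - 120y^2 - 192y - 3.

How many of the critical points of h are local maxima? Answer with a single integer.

2

h separates as a function of x plus a function of y, so ∇h=0 decouples.
∂h/∂x = -12x(x - 2)(x + 1) = 0 at x ∈ {-1, 0, 2}; ∂h/∂y = 24(y - 4)(y + 1)(y + 2) = 0 at y ∈ {-2, -1, 4}.
The Hessian is diagonal: diag(h_xx, h_yy). Second derivatives: h_xx(-1)=-36, h_xx(0)=24, h_xx(2)=-72; h_yy(-2)=144, h_yy(-1)=-120, h_yy(4)=720.
Local maxima occur where both diagonal entries negative: (-1, -1), (2, -1). Count: 2.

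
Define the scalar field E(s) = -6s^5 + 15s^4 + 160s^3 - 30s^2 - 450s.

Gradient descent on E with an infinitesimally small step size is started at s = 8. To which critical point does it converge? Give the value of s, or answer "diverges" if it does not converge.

diverges

E'(s) = -30(s - 5)(s - 1)(s + 1)(s + 3), so E'(8) = -62370.
Gradient descent moves in the -E' direction, i.e. s is increasing.
There is no critical point above s=8, and E' keeps the same sign, so the iterate runs off to +∞.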